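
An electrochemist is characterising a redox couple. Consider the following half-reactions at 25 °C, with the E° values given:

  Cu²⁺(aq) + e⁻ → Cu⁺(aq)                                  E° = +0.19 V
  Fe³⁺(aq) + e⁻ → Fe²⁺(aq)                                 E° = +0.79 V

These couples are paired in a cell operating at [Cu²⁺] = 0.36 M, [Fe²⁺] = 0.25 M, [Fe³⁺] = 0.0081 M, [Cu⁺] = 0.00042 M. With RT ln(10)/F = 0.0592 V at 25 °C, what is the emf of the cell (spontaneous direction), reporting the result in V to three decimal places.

+0.338 V

Fe³⁺/Fe²⁺ is the cathode (higher E°), Cu²⁺/Cu⁺ the anode: E°cell = +0.79 − (+0.19) = +0.60 V, n = 1.
Overall: Fe³⁺(aq) + Cu⁺(aq) → Fe²⁺(aq) + Cu²⁺(aq)
Q = [Fe²⁺]·[Cu²⁺] / ([Fe³⁺]·[Cu⁺]); log Q = 4.423.
E = E° − (0.0592/n) log Q = +0.60 − (0.0592/1)(4.423) = +0.338 V.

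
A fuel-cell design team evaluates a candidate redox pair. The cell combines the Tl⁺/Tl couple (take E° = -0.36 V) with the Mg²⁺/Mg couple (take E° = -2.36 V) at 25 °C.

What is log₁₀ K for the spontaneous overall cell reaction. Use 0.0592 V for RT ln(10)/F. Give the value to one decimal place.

67.6

Cathode: Tl⁺/Tl; anode: Mg²⁺/Mg. E°cell = +2.00 V, n = 2.
log K = nE°cell / 0.0592 = (2)(+2.00) / 0.0592 = 67.6.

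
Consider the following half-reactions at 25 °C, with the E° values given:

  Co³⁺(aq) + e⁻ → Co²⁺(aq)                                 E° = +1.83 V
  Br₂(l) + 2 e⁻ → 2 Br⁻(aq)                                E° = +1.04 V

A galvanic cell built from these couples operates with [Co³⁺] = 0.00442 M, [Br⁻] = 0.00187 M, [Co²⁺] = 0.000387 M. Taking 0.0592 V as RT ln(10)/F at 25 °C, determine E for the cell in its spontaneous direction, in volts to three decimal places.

+0.691 V

Co³⁺/Co²⁺ is the cathode (higher E°), Br₂/Br⁻ the anode: E°cell = +1.83 − (+1.04) = +0.79 V, n = 2.
Overall: 2 Co³⁺(aq) + 2 Br⁻(aq) → 2 Co²⁺(aq) + Br₂(l)
Q = [Co²⁺]^2 / ([Co³⁺]^2·[Br⁻]^2); log Q = 3.341.
E = E° − (0.0592/n) log Q = +0.79 − (0.0592/2)(3.341) = +0.691 V.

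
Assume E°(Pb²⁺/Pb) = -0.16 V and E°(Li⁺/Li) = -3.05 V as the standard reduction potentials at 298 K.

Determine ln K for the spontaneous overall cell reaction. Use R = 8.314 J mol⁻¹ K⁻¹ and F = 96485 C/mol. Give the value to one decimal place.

Cathode: Pb²⁺/Pb; anode: Li⁺/Li. E°cell = (-0.16) − (-3.05) = +2.89 V, with n = 2.
ΔG° = −nFE° = −RT ln K, so ln K = nFE°/(RT) = (2)(96485)(+2.89) / ((8.314)(298)) = 225.093.

225.1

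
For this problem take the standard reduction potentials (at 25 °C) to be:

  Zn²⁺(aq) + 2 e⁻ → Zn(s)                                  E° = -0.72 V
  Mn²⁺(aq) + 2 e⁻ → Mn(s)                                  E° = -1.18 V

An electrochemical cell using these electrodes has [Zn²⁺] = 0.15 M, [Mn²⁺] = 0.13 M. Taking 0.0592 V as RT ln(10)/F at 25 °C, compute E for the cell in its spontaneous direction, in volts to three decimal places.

+0.462 V

Zn²⁺/Zn is the cathode (higher E°), Mn²⁺/Mn the anode: E°cell = -0.72 − (-1.18) = +0.46 V, n = 2.
Overall: Zn²⁺(aq) + Mn(s) → Zn(s) + Mn²⁺(aq)
Q = [Mn²⁺] / ([Zn²⁺]); log Q = -0.062.
E = E° − (0.0592/n) log Q = +0.46 − (0.0592/2)(-0.062) = +0.462 V.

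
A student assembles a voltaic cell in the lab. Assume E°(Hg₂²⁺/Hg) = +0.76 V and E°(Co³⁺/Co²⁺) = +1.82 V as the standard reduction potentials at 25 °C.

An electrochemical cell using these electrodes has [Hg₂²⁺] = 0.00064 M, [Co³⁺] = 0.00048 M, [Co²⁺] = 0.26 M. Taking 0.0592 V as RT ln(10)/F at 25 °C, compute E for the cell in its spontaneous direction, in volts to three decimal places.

+0.993 V

Co³⁺/Co²⁺ is the cathode (higher E°), Hg₂²⁺/Hg the anode: E°cell = +1.82 − (+0.76) = +1.06 V, n = 2.
Overall: 2 Co³⁺(aq) + 2 Hg(l) → 2 Co²⁺(aq) + Hg₂²⁺(aq)
Q = [Co²⁺]^2·[Hg₂²⁺] / ([Co³⁺]^2); log Q = 2.274.
E = E° − (0.0592/n) log Q = +1.06 − (0.0592/2)(2.274) = +0.993 V.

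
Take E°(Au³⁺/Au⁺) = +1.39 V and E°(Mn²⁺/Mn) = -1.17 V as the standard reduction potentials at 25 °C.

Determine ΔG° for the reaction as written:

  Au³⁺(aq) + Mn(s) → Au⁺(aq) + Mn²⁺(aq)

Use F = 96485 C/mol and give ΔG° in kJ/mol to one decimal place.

-494.0 kJ/mol

As written, Au³⁺/Au⁺ is reduced (cathode) and Mn²⁺/Mn is oxidised (anode), so E°cell = (+1.39) − (-1.17) = +2.56 V.
Balancing electrons gives n = 2.
ΔG° = −nFE° = −(2)(96485)(+2.56) = -494,003 J = -494.0 kJ/mol.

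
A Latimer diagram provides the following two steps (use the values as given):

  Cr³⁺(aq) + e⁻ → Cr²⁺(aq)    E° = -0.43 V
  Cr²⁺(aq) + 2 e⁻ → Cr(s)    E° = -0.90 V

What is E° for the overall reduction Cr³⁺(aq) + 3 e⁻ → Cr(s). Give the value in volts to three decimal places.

Adding the free-energy changes (−nFE°) of the two steps gives −n₃FE°₃ = −n₁FE°₁ − n₂FE°₂.
E°₃ = (1×-0.43 + 2×-0.90) / 3 = (-2.230) / 3 = -0.743 V.
Simply averaging or adding the two E° values would be wrong; the electron-weighted sum is required.

-0.743 V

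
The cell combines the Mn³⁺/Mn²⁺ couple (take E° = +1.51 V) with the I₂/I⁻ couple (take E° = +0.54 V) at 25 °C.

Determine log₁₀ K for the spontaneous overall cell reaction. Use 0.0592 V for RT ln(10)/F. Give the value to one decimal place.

32.8

Cathode: Mn³⁺/Mn²⁺; anode: I₂/I⁻. E°cell = +0.97 V, n = 2.
log K = nE°cell / 0.0592 = (2)(+0.97) / 0.0592 = 32.8.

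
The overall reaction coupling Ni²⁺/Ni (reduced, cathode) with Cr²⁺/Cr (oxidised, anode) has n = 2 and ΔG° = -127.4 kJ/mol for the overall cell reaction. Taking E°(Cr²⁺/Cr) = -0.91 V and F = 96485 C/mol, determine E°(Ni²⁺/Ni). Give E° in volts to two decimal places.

E°cell = −ΔG°/(nF) = −(-127.4×10³)/((2)(96485)) = +0.660 V.
Since Ni²⁺/Ni is the cathode and Cr²⁺/Cr the anode, E°cell = E°(Ni²⁺/Ni) − E°(Cr²⁺/Cr).
So E°(Ni²⁺/Ni) = E°cell + E°(Cr²⁺/Cr) = +0.660 + (-0.91) = -0.25 V.

-0.25 V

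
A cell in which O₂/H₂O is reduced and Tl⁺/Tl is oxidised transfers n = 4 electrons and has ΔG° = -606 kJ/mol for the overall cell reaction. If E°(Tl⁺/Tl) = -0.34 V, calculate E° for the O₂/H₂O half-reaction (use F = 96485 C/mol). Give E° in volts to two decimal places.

E°cell = −ΔG°/(nF) = −(-606×10³)/((4)(96485)) = +1.570 V.
Since O₂/H₂O is the cathode and Tl⁺/Tl the anode, E°cell = E°(O₂/H₂O) − E°(Tl⁺/Tl).
So E°(O₂/H₂O) = E°cell + E°(Tl⁺/Tl) = +1.570 + (-0.34) = +1.23 V.

+1.23 V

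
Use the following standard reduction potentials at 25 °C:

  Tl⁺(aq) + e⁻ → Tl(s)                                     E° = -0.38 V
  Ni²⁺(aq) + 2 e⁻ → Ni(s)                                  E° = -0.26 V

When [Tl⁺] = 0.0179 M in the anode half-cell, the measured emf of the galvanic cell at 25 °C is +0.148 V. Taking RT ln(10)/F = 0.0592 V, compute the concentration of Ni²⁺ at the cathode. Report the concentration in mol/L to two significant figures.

0.0028 M

Ni²⁺/Ni is the cathode, Tl⁺/Tl the anode: E°cell = +0.12 V, n = 2.
Overall reaction: Ni²⁺(aq) + 2 Tl(s) → Ni(s) + 2 Tl⁺(aq); Q = [Tl⁺]^2/[Ni²⁺]^1.
From E = E° − (0.0592/n) log Q: log Q = (E° − E)·n/0.0592 = (+0.12 − (+0.148))·2/0.0592 = -0.9459.
So 1·log[Ni²⁺] = 2·log(0.0179) − log Q = -3.4943 − (-0.9459) = -2.5484; [Ni²⁺] = 10^(-2.5484) ≈ 0.0028 M.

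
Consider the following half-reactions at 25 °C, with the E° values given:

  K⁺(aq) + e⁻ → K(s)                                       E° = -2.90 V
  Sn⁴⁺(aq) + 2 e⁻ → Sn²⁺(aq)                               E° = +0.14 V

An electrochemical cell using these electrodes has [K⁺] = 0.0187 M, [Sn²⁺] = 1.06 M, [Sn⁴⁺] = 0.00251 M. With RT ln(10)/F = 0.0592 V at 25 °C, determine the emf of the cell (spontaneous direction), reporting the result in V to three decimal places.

+3.065 V

Sn⁴⁺/Sn²⁺ is the cathode (higher E°), K⁺/K the anode: E°cell = +0.14 − (-2.90) = +3.04 V, n = 2.
Overall: Sn⁴⁺(aq) + 2 K(s) → Sn²⁺(aq) + 2 K⁺(aq)
Q = [Sn²⁺]·[K⁺]^2 / ([Sn⁴⁺]); log Q = -0.831.
E = E° − (0.0592/n) log Q = +3.04 − (0.0592/2)(-0.831) = +3.065 V.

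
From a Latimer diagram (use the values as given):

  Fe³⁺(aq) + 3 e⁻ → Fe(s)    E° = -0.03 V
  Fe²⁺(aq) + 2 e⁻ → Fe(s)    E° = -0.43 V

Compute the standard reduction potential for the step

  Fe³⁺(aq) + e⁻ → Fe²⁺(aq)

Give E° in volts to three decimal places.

Sequential free energies add, so n₃E°₃ = n₁E°₁ + n₂E°₂.
With n₃ = 3, and the known step contributing 2×(-0.43) V, the unknown satisfies 1·E° = 3×(-0.03) − 2×(-0.43) = +0.770.
E° = +0.770 / 1 = +0.770 V.

+0.770 V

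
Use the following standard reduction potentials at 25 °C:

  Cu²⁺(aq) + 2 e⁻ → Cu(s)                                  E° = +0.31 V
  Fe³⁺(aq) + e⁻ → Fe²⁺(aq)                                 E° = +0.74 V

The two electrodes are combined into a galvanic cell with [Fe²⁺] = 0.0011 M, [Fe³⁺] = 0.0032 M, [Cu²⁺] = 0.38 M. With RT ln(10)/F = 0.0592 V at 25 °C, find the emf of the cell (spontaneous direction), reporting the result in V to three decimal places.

+0.470 V

Fe³⁺/Fe²⁺ is the cathode (higher E°), Cu²⁺/Cu the anode: E°cell = +0.74 − (+0.31) = +0.43 V, n = 2.
Overall: 2 Fe³⁺(aq) + Cu(s) → 2 Fe²⁺(aq) + Cu²⁺(aq)
Q = [Fe²⁺]^2·[Cu²⁺] / ([Fe³⁺]^2); log Q = -1.348.
E = E° − (0.0592/n) log Q = +0.43 − (0.0592/2)(-1.348) = +0.470 V.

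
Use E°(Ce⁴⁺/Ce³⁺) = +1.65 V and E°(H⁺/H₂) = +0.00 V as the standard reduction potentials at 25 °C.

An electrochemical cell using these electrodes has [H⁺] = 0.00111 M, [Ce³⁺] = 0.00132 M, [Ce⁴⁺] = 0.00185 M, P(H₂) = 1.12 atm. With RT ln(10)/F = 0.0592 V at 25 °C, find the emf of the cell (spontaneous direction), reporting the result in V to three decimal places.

Ce⁴⁺/Ce³⁺ is the cathode (higher E°), H⁺/H₂ the anode: E°cell = +1.65 − (+0.00) = +1.65 V, n = 2.
Overall: 2 Ce⁴⁺(aq) + H₂(g) → 2 Ce³⁺(aq) + 2 H⁺(aq)
Q = [Ce³⁺]^2·[H⁺]^2 / ([Ce⁴⁺]^2·P(H₂)); log Q = -6.252.
E = E° − (0.0592/n) log Q = +1.65 − (0.0592/2)(-6.252) = +1.835 V.

+1.835 V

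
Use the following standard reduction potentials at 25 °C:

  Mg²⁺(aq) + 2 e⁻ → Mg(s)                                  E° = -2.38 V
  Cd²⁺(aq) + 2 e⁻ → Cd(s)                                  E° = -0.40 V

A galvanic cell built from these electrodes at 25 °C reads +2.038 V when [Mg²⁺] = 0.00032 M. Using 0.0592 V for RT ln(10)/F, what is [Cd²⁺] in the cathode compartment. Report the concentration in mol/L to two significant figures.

0.029 M

Cd²⁺/Cd is the cathode, Mg²⁺/Mg the anode: E°cell = +1.98 V, n = 2.
Overall reaction: Cd²⁺(aq) + Mg(s) → Cd(s) + Mg²⁺(aq); Q = [Mg²⁺]^1/[Cd²⁺]^1.
From E = E° − (0.0592/n) log Q: log Q = (E° − E)·n/0.0592 = (+1.98 − (+2.038))·2/0.0592 = -1.9595.
So 1·log[Cd²⁺] = 1·log(0.00032) − log Q = -3.4949 − (-1.9595) = -1.5354; [Cd²⁺] = 10^(-1.5354) ≈ 0.029 M.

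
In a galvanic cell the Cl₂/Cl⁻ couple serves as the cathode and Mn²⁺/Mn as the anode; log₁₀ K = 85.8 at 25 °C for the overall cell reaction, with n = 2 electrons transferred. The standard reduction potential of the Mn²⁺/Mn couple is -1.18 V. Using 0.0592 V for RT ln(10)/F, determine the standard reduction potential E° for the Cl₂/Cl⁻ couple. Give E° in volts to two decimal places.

E°cell = (0.0592/n)·log K = (0.0592/2)(85.8) = +2.540 V.
Since Cl₂/Cl⁻ is the cathode and Mn²⁺/Mn the anode, E°cell = E°(Cl₂/Cl⁻) − E°(Mn²⁺/Mn).
So E°(Cl₂/Cl⁻) = E°cell + E°(Mn²⁺/Mn) = +2.540 + (-1.18) = +1.36 V.

+1.36 V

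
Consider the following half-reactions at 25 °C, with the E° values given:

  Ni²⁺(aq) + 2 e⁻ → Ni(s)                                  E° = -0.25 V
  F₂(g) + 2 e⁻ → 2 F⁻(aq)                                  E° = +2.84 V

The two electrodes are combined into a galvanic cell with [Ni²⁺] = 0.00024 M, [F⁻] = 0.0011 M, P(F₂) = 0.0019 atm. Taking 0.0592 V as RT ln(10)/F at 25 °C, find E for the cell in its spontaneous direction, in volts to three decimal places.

+3.292 V

F₂/F⁻ is the cathode (higher E°), Ni²⁺/Ni the anode: E°cell = +2.84 − (-0.25) = +3.09 V, n = 2.
Overall: F₂(g) + Ni(s) → 2 F⁻(aq) + Ni²⁺(aq)
Q = [F⁻]^2·[Ni²⁺] / (P(F₂)); log Q = -6.816.
E = E° − (0.0592/n) log Q = +3.09 − (0.0592/2)(-6.816) = +3.292 V.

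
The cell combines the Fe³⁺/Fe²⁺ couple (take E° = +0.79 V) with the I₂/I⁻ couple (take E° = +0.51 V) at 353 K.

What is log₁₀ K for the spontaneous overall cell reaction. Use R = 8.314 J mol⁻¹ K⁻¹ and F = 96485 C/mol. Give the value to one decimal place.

8.0

Cathode: Fe³⁺/Fe²⁺; anode: I₂/I⁻. E°cell = (+0.79) − (+0.51) = +0.28 V, with n = 2.
ΔG° = −nFE° = −RT ln K, so ln K = nFE°/(RT) = (2)(96485)(+0.28) / ((8.314)(353)) = 18.410.
log₁₀ K = 18.410 / ln 10 = 8.0.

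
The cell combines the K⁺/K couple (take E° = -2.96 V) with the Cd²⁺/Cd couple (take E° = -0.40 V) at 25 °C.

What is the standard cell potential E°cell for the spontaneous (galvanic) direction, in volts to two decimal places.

+2.56 V

The Cd²⁺/Cd couple has the higher reduction potential, so it is the cathode; K⁺/K is oxidised at the anode.
E°cell = E°(cathode) − E°(anode) = (-0.40) − (-2.96) = +2.56 V.
Since E°cell > 0, the reaction is spontaneous under standard conditions.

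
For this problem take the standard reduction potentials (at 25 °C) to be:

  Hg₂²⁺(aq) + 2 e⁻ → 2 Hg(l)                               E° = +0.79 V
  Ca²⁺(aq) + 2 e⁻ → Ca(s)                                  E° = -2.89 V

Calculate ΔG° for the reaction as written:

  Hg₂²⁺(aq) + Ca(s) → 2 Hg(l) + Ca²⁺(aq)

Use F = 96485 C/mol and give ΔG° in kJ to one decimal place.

-710.1 kJ

As written, Hg₂²⁺/Hg is reduced (cathode) and Ca²⁺/Ca is oxidised (anode), so E°cell = (+0.79) − (-2.89) = +3.68 V.
Balancing electrons gives n = 2.
ΔG° = −nFE° = −(2)(96485)(+3.68) = -710,130 J = -710.1 kJ.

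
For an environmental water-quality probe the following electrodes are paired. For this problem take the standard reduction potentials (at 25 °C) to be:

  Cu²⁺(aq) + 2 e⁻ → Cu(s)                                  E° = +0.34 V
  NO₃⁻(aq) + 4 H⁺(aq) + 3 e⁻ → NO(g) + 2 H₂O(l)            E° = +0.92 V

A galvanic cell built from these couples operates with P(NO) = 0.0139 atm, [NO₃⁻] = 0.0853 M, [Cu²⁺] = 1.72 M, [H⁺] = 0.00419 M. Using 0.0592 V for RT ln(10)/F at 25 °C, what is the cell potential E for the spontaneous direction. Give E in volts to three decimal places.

NO₃⁻/NO is the cathode (higher E°), Cu²⁺/Cu the anode: E°cell = +0.92 − (+0.34) = +0.58 V, n = 6.
Overall: 2 NO₃⁻(aq) + 8 H⁺(aq) + 3 Cu(s) → 2 NO(g) + 4 H₂O(l) + 3 Cu²⁺(aq)
Q = P(NO)^2·[Cu²⁺]^3 / ([NO₃⁻]^2·[H⁺]^8); log Q = 18.153.
E = E° − (0.0592/n) log Q = +0.58 − (0.0592/6)(18.153) = +0.401 V.

+0.401 V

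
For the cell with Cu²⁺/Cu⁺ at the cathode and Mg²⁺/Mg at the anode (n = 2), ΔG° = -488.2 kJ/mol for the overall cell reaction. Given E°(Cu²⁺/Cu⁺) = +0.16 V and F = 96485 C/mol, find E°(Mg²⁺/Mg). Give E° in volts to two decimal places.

E°cell = −ΔG°/(nF) = −(-488.2×10³)/((2)(96485)) = +2.530 V.
Since Cu²⁺/Cu⁺ is the cathode and Mg²⁺/Mg the anode, E°cell = E°(Cu²⁺/Cu⁺) − E°(Mg²⁺/Mg).
So E°(Mg²⁺/Mg) = E°(Cu²⁺/Cu⁺) − E°cell = (+0.16) − (+2.530) = -2.37 V.

-2.37 V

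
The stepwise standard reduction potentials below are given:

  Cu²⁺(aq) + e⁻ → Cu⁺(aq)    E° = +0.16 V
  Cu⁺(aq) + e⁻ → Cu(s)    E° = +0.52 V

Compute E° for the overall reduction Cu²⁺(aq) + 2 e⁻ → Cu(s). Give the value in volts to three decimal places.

Standard free energies of sequential steps add: ΔG°₃ = ΔG°₁ + ΔG°₂, so n₃E°₃ = n₁E°₁ + n₂E°₂.
E°₃ = (1×+0.16 + 1×+0.52) / 2 = (+0.680) / 2 = +0.340 V.

+0.340 V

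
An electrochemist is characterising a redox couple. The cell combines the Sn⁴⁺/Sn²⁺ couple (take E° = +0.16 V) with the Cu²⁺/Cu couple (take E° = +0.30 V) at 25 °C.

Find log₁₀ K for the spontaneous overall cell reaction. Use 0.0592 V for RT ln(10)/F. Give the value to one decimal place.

Cathode: Cu²⁺/Cu; anode: Sn⁴⁺/Sn²⁺. E°cell = +0.14 V, n = 2.
log K = nE°cell / 0.0592 = (2)(+0.14) / 0.0592 = 4.7.

4.7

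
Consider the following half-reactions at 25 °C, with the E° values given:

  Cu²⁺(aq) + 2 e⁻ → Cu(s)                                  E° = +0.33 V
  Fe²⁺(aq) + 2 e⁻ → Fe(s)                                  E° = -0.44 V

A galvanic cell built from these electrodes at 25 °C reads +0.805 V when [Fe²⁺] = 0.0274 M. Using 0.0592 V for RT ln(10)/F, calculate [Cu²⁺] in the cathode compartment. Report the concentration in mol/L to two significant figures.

Cu²⁺/Cu is the cathode, Fe²⁺/Fe the anode: E°cell = +0.77 V, n = 2.
Overall reaction: Cu²⁺(aq) + Fe(s) → Cu(s) + Fe²⁺(aq); Q = [Fe²⁺]^1/[Cu²⁺]^1.
From E = E° − (0.0592/n) log Q: log Q = (E° − E)·n/0.0592 = (+0.77 − (+0.805))·2/0.0592 = -1.1824.
So 1·log[Cu²⁺] = 1·log(0.0274) − log Q = -1.5622 − (-1.1824) = -0.3798; [Cu²⁺] = 10^(-0.3798) ≈ 0.42 M.

0.42 M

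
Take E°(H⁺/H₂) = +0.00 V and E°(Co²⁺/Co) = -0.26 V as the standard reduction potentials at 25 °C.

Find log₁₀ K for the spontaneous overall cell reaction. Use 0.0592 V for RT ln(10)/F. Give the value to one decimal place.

8.8

Cathode: H⁺/H₂; anode: Co²⁺/Co. E°cell = +0.26 V, n = 2.
log K = nE°cell / 0.0592 = (2)(+0.26) / 0.0592 = 8.8.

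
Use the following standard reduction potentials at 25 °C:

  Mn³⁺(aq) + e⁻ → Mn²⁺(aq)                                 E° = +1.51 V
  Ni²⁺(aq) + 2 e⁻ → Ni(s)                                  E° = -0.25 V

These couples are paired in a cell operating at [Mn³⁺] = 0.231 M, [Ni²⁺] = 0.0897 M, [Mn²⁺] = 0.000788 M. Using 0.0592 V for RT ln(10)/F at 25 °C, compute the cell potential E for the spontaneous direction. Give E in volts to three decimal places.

Mn³⁺/Mn²⁺ is the cathode (higher E°), Ni²⁺/Ni the anode: E°cell = +1.51 − (-0.25) = +1.76 V, n = 2.
Overall: 2 Mn³⁺(aq) + Ni(s) → 2 Mn²⁺(aq) + Ni²⁺(aq)
Q = [Mn²⁺]^2·[Ni²⁺] / ([Mn³⁺]^2); log Q = -5.981.
E = E° − (0.0592/n) log Q = +1.76 − (0.0592/2)(-5.981) = +1.937 V.

+1.937 V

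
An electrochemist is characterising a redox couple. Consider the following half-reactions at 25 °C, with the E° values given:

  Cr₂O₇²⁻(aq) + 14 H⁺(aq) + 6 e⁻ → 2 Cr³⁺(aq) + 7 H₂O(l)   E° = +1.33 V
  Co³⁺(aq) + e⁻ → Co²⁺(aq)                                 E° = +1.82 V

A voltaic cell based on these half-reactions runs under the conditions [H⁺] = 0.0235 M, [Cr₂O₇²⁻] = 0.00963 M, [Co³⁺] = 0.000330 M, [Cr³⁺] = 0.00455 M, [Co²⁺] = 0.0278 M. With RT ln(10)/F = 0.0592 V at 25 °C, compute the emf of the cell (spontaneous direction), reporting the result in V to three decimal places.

+0.575 V

Co³⁺/Co²⁺ is the cathode (higher E°), Cr₂O₇²⁻/Cr³⁺ the anode: E°cell = +1.82 − (+1.33) = +0.49 V, n = 6.
Overall: 6 Co³⁺(aq) + 2 Cr³⁺(aq) + 7 H₂O(l) → 6 Co²⁺(aq) + Cr₂O₇²⁻(aq) + 14 H⁺(aq)
Q = [Co²⁺]^6·[Cr₂O₇²⁻]·[H⁺]^14 / ([Co³⁺]^6·[Cr³⁺]^2); log Q = -8.584.
E = E° − (0.0592/n) log Q = +0.49 − (0.0592/6)(-8.584) = +0.575 V.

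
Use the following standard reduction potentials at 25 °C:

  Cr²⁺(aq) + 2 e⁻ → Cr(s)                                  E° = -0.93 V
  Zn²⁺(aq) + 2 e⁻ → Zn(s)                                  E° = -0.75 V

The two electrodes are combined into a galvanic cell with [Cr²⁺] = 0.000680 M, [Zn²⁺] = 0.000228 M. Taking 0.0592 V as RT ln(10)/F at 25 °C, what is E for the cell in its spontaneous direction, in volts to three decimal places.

+0.166 V

Zn²⁺/Zn is the cathode (higher E°), Cr²⁺/Cr the anode: E°cell = -0.75 − (-0.93) = +0.18 V, n = 2.
Overall: Zn²⁺(aq) + Cr(s) → Zn(s) + Cr²⁺(aq)
Q = [Cr²⁺] / ([Zn²⁺]); log Q = 0.475.
E = E° − (0.0592/n) log Q = +0.18 − (0.0592/2)(0.475) = +0.166 V.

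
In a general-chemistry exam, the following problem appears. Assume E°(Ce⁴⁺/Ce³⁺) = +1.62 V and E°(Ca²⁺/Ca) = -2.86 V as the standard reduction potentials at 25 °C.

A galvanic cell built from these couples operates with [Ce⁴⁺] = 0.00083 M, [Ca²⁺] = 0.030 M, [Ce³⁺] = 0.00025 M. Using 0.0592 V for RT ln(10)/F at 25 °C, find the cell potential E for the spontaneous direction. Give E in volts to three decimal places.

+4.556 V

Ce⁴⁺/Ce³⁺ is the cathode (higher E°), Ca²⁺/Ca the anode: E°cell = +1.62 − (-2.86) = +4.48 V, n = 2.
Overall: 2 Ce⁴⁺(aq) + Ca(s) → 2 Ce³⁺(aq) + Ca²⁺(aq)
Q = [Ce³⁺]^2·[Ca²⁺] / ([Ce⁴⁺]^2); log Q = -2.565.
E = E° − (0.0592/n) log Q = +4.48 − (0.0592/2)(-2.565) = +4.556 V.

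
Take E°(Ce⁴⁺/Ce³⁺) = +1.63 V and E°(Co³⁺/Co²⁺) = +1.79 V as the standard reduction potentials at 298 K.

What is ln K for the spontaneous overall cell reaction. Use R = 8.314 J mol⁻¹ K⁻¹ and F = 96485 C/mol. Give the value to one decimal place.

6.2

Cathode: Co³⁺/Co²⁺; anode: Ce⁴⁺/Ce³⁺. E°cell = (+1.79) − (+1.63) = +0.16 V, with n = 1.
ΔG° = −nFE° = −RT ln K, so ln K = nFE°/(RT) = (1)(96485)(+0.16) / ((8.314)(298)) = 6.231.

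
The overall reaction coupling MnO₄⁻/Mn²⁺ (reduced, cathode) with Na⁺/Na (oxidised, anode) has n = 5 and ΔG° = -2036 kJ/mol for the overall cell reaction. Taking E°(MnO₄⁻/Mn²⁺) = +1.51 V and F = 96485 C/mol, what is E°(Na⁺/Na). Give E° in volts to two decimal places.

-2.71 V

E°cell = −ΔG°/(nF) = −(-2036×10³)/((5)(96485)) = +4.220 V.
Since MnO₄⁻/Mn²⁺ is the cathode and Na⁺/Na the anode, E°cell = E°(MnO₄⁻/Mn²⁺) − E°(Na⁺/Na).
So E°(Na⁺/Na) = E°(MnO₄⁻/Mn²⁺) − E°cell = (+1.51) − (+4.220) = -2.71 V.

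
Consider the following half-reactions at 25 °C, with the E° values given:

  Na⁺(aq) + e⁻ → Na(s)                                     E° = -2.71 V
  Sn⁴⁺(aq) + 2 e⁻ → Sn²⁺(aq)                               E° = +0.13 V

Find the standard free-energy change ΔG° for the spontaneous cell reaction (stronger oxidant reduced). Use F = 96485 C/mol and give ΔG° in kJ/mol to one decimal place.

Sn⁴⁺/Sn²⁺ (E° = +0.13 V) is the cathode; Na⁺/Na (E° = -2.71 V) is the anode, so E°cell = +2.84 V.
Balancing electrons gives n = 2 (lcm of 2 and 1).
ΔG° = −nFE° = −(2)(96485)(+2.84) = -548,035 J = -548.0 kJ/mol.

-548.0 kJ/mol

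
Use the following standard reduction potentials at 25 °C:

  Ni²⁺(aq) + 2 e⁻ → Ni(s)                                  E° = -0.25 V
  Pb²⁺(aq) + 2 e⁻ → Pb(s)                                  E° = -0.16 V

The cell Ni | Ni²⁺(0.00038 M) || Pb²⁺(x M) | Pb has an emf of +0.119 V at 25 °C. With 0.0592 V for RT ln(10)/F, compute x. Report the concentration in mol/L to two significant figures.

0.0036 M

Pb²⁺/Pb is the cathode, Ni²⁺/Ni the anode: E°cell = +0.09 V, n = 2.
Overall reaction: Pb²⁺(aq) + Ni(s) → Pb(s) + Ni²⁺(aq); Q = [Ni²⁺]^1/[Pb²⁺]^1.
From E = E° − (0.0592/n) log Q: log Q = (E° − E)·n/0.0592 = (+0.09 − (+0.119))·2/0.0592 = -0.9797.
So 1·log[Pb²⁺] = 1·log(0.00038) − log Q = -3.4202 − (-0.9797) = -2.4405; [Pb²⁺] = 10^(-2.4405) ≈ 0.0036 M.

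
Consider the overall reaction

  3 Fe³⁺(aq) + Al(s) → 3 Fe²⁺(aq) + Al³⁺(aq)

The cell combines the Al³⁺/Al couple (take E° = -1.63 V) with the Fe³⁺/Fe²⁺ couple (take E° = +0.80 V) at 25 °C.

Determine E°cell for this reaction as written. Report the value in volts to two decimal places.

+2.43 V

The Fe³⁺/Fe²⁺ couple has the higher reduction potential, so it is the cathode; Al³⁺/Al is oxidised at the anode.
E°cell = E°(cathode) − E°(anode) = (+0.80) − (-1.63) = +2.43 V.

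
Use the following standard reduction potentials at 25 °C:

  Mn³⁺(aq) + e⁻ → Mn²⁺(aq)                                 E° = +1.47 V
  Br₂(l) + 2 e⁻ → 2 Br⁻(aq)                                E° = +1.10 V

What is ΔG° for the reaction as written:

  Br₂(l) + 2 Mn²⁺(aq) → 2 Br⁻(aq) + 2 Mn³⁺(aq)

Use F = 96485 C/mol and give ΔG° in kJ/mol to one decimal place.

As written, Br₂/Br⁻ is reduced (cathode) and Mn³⁺/Mn²⁺ is oxidised (anode), so E°cell = (+1.10) − (+1.47) = -0.37 V.
Balancing electrons gives n = 2.
ΔG° = −nFE° = −(2)(96485)(-0.37) = 71,399 J = +71.4 kJ/mol.

+71.4 kJ/mol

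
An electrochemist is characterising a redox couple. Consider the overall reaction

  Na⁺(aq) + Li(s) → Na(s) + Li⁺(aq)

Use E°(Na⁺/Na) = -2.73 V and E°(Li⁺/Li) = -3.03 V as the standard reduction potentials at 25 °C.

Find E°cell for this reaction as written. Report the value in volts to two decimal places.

+0.30 V

The Na⁺/Na couple has the higher reduction potential, so it is the cathode; Li⁺/Li is oxidised at the anode.
E°cell = E°(cathode) − E°(anode) = (-2.73) − (-3.03) = +0.30 V.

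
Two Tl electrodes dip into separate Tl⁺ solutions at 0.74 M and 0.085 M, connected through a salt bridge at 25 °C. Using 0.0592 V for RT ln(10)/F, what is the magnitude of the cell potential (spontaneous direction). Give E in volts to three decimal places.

+0.056 V

For a concentration cell E°cell = 0. The 0.74 M side is the cathode (reduction is favoured where [Tl⁺] is higher).
With n = 1, E = −(0.0592/1) log([Tl⁺]ₐₙ/[Tl⁺]꜀ₐₜ) = −(0.0592/1) log(0.085/0.74) = −(0.0592/1)(-0.940) = +0.056 V.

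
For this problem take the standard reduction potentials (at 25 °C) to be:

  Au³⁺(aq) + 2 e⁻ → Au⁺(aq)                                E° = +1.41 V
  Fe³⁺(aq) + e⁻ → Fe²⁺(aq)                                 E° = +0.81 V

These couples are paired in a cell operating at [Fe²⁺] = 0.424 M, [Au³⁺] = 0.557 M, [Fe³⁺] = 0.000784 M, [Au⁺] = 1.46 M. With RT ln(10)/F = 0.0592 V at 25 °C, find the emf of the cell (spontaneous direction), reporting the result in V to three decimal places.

+0.749 V

Au³⁺/Au⁺ is the cathode (higher E°), Fe³⁺/Fe²⁺ the anode: E°cell = +1.41 − (+0.81) = +0.60 V, n = 2.
Overall: Au³⁺(aq) + 2 Fe²⁺(aq) → Au⁺(aq) + 2 Fe³⁺(aq)
Q = [Au⁺]·[Fe³⁺]^2 / ([Au³⁺]·[Fe²⁺]^2); log Q = -5.048.
E = E° − (0.0592/n) log Q = +0.60 − (0.0592/2)(-5.048) = +0.749 V.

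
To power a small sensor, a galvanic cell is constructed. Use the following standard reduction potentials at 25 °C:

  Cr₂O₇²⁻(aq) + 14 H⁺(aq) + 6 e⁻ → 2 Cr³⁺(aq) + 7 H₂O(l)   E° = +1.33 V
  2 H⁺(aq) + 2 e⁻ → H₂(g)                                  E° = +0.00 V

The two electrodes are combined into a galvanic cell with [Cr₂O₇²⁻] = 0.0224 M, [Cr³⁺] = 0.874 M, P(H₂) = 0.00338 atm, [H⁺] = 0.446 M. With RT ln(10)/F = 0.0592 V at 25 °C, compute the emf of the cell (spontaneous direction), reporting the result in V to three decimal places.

Cr₂O₇²⁻/Cr³⁺ is the cathode (higher E°), H⁺/H₂ the anode: E°cell = +1.33 − (+0.00) = +1.33 V, n = 6.
Overall: Cr₂O₇²⁻(aq) + 8 H⁺(aq) + 3 H₂(g) → 2 Cr³⁺(aq) + 7 H₂O(l)
Q = [Cr³⁺]^2 / ([Cr₂O₇²⁻]·[H⁺]^8·P(H₂)^3); log Q = 11.751.
E = E° − (0.0592/n) log Q = +1.33 − (0.0592/6)(11.751) = +1.214 V.

+1.214 V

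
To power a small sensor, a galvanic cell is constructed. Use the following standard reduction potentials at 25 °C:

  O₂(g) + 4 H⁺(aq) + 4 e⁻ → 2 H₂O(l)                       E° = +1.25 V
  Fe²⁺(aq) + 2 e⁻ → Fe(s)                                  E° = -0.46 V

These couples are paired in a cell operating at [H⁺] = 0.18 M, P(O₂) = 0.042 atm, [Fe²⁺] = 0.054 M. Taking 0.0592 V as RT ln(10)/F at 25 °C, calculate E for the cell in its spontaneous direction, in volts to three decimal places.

O₂/H₂O is the cathode (higher E°), Fe²⁺/Fe the anode: E°cell = +1.25 − (-0.46) = +1.71 V, n = 4.
Overall: O₂(g) + 4 H⁺(aq) + 2 Fe(s) → 2 H₂O(l) + 2 Fe²⁺(aq)
Q = [Fe²⁺]^2 / (P(O₂)·[H⁺]^4); log Q = 1.820.
E = E° − (0.0592/n) log Q = +1.71 − (0.0592/4)(1.820) = +1.683 V.

+1.683 V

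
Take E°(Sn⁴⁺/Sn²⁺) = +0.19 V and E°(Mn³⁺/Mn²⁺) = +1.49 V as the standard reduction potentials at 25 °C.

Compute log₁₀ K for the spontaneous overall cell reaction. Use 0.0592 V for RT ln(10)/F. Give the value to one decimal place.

43.9

Cathode: Mn³⁺/Mn²⁺; anode: Sn⁴⁺/Sn²⁺. E°cell = +1.30 V, n = 2.
log K = nE°cell / 0.0592 = (2)(+1.30) / 0.0592 = 43.9.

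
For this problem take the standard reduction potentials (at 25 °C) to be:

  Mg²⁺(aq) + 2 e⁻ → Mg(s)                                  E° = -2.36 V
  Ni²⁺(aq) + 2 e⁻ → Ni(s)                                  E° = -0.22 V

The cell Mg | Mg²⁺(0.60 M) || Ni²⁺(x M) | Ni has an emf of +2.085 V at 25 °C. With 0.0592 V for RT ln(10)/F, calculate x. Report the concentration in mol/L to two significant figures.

Ni²⁺/Ni is the cathode, Mg²⁺/Mg the anode: E°cell = +2.14 V, n = 2.
Overall reaction: Ni²⁺(aq) + Mg(s) → Ni(s) + Mg²⁺(aq); Q = [Mg²⁺]^1/[Ni²⁺]^1.
From E = E° − (0.0592/n) log Q: log Q = (E° − E)·n/0.0592 = (+2.14 − (+2.085))·2/0.0592 = 1.8581.
So 1·log[Ni²⁺] = 1·log(0.6) − log Q = -0.2218 − (1.8581) = -2.0799; [Ni²⁺] = 10^(-2.0799) ≈ 0.0083 M.

0.0083 M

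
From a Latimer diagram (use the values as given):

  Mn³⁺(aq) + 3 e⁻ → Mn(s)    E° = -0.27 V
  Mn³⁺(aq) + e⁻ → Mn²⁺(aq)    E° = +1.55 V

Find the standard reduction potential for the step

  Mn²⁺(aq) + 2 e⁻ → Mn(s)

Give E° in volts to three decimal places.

-1.180 V

Sequential free energies add, so n₃E°₃ = n₁E°₁ + n₂E°₂.
With n₃ = 3, and the known step contributing 1×(+1.55) V, the unknown satisfies 2·E° = 3×(-0.27) − 1×(+1.55) = -2.360.
E° = -2.360 / 2 = -1.180 V.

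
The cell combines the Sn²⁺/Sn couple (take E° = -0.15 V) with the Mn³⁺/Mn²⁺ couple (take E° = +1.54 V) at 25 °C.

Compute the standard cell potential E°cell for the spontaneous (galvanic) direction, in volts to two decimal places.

The Mn³⁺/Mn²⁺ couple has the higher reduction potential, so it is the cathode; Sn²⁺/Sn is oxidised at the anode.
E°cell = E°(cathode) − E°(anode) = (+1.54) − (-0.15) = +1.69 V.
Since E°cell > 0, the reaction is spontaneous under standard conditions.

+1.69 V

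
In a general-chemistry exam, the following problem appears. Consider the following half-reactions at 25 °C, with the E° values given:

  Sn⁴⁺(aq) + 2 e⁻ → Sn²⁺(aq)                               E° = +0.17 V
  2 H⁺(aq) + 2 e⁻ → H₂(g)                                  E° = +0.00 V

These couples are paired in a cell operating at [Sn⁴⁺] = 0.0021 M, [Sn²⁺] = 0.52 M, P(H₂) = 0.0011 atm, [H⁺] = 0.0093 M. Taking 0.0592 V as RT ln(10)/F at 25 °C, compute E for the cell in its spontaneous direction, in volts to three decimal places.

+0.132 V

Sn⁴⁺/Sn²⁺ is the cathode (higher E°), H⁺/H₂ the anode: E°cell = +0.17 − (+0.00) = +0.17 V, n = 2.
Overall: Sn⁴⁺(aq) + H₂(g) → Sn²⁺(aq) + 2 H⁺(aq)
Q = [Sn²⁺]·[H⁺]^2 / ([Sn⁴⁺]·P(H₂)); log Q = 1.289.
E = E° − (0.0592/n) log Q = +0.17 − (0.0592/2)(1.289) = +0.132 V.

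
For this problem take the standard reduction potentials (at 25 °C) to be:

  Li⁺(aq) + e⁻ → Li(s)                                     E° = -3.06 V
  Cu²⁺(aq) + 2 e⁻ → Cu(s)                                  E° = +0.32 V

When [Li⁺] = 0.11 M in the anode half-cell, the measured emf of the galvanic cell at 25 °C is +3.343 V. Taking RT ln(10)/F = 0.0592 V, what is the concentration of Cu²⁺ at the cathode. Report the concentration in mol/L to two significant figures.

0.00068 M

Cu²⁺/Cu is the cathode, Li⁺/Li the anode: E°cell = +3.38 V, n = 2.
Overall reaction: Cu²⁺(aq) + 2 Li(s) → Cu(s) + 2 Li⁺(aq); Q = [Li⁺]^2/[Cu²⁺]^1.
From E = E° − (0.0592/n) log Q: log Q = (E° − E)·n/0.0592 = (+3.38 − (+3.343))·2/0.0592 = 1.2500.
So 1·log[Cu²⁺] = 2·log(0.11) − log Q = -1.9172 − (1.2500) = -3.1672; [Cu²⁺] = 10^(-3.1672) ≈ 0.00068 M.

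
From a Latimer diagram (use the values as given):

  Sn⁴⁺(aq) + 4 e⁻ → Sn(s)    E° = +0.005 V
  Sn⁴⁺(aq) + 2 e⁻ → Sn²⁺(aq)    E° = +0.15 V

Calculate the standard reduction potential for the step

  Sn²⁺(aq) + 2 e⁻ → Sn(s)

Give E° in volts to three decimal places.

-0.140 V

Sequential free energies add, so n₃E°₃ = n₁E°₁ + n₂E°₂.
With n₃ = 4, and the known step contributing 2×(+0.15) V, the unknown satisfies 2·E° = 4×(+0.005) − 2×(+0.15) = -0.280.
E° = -0.280 / 2 = -0.140 V.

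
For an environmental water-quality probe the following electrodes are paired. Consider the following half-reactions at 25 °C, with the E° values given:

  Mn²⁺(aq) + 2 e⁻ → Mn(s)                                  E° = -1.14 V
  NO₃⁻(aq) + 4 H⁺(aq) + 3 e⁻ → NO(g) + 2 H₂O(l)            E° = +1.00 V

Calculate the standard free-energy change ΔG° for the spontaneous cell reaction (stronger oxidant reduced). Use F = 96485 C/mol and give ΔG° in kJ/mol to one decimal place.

-1238.9 kJ/mol

NO₃⁻/NO (E° = +1.00 V) is the cathode; Mn²⁺/Mn (E° = -1.14 V) is the anode, so E°cell = +2.14 V.
Balancing electrons gives n = 6 (lcm of 3 and 2).
ΔG° = −nFE° = −(6)(96485)(+2.14) = -1,238,867 J = -1238.9 kJ/mol.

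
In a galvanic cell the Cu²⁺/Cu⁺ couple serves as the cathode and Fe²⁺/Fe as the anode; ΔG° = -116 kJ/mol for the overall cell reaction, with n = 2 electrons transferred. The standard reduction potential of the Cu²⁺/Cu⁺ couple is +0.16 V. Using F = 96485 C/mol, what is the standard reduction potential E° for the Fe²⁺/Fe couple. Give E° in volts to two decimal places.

E°cell = −ΔG°/(nF) = −(-116×10³)/((2)(96485)) = +0.601 V.
Since Cu²⁺/Cu⁺ is the cathode and Fe²⁺/Fe the anode, E°cell = E°(Cu²⁺/Cu⁺) − E°(Fe²⁺/Fe).
So E°(Fe²⁺/Fe) = E°(Cu²⁺/Cu⁺) − E°cell = (+0.16) − (+0.601) = -0.44 V.

-0.44 V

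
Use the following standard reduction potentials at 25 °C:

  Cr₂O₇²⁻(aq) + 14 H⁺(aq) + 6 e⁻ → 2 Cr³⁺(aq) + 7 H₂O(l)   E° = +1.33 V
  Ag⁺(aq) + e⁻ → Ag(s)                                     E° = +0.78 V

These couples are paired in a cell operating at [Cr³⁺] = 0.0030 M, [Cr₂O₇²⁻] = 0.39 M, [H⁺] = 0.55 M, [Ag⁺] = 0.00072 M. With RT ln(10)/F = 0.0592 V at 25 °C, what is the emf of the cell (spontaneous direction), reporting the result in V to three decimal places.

Cr₂O₇²⁻/Cr³⁺ is the cathode (higher E°), Ag⁺/Ag the anode: E°cell = +1.33 − (+0.78) = +0.55 V, n = 6.
Overall: Cr₂O₇²⁻(aq) + 14 H⁺(aq) + 6 Ag(s) → 2 Cr³⁺(aq) + 7 H₂O(l) + 6 Ag⁺(aq)
Q = [Cr³⁺]^2·[Ag⁺]^6 / ([Cr₂O₇²⁻]·[H⁺]^14); log Q = -19.858.
E = E° − (0.0592/n) log Q = +0.55 − (0.0592/6)(-19.858) = +0.746 V.

+0.746 V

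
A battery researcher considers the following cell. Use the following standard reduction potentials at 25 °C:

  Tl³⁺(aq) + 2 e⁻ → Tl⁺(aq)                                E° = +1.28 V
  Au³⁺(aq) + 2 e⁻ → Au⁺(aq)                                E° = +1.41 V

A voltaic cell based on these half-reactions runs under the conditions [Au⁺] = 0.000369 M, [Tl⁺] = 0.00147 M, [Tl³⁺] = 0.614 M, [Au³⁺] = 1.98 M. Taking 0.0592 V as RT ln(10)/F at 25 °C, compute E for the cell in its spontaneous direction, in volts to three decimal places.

+0.163 V

Au³⁺/Au⁺ is the cathode (higher E°), Tl³⁺/Tl⁺ the anode: E°cell = +1.41 − (+1.28) = +0.13 V, n = 2.
Overall: Au³⁺(aq) + Tl⁺(aq) → Au⁺(aq) + Tl³⁺(aq)
Q = [Au⁺]·[Tl³⁺] / ([Au³⁺]·[Tl⁺]); log Q = -1.109.
E = E° − (0.0592/n) log Q = +0.13 − (0.0592/2)(-1.109) = +0.163 V.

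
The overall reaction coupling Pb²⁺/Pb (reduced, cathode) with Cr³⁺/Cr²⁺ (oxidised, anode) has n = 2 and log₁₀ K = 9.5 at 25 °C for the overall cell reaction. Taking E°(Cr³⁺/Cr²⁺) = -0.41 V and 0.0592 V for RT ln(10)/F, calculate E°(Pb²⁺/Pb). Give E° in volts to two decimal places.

E°cell = (0.0592/n)·log K = (0.0592/2)(9.5) = +0.281 V.
Since Pb²⁺/Pb is the cathode and Cr³⁺/Cr²⁺ the anode, E°cell = E°(Pb²⁺/Pb) − E°(Cr³⁺/Cr²⁺).
So E°(Pb²⁺/Pb) = E°cell + E°(Cr³⁺/Cr²⁺) = +0.281 + (-0.41) = -0.13 V.

-0.13 V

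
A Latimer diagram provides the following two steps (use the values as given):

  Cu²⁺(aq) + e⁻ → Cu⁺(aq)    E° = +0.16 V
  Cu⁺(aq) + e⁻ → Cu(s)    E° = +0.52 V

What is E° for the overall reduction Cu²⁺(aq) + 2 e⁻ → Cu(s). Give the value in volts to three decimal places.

Standard free energies of sequential steps add: ΔG°₃ = ΔG°₁ + ΔG°₂, so n₃E°₃ = n₁E°₁ + n₂E°₂.
E°₃ = (1×+0.16 + 1×+0.52) / 2 = (+0.680) / 2 = +0.340 V.

+0.340 V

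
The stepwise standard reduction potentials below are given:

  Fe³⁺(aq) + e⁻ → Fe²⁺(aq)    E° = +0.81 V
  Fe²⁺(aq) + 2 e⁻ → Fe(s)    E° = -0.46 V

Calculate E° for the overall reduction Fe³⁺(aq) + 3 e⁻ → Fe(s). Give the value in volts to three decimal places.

Standard free energies of sequential steps add: ΔG°₃ = ΔG°₁ + ΔG°₂, so n₃E°₃ = n₁E°₁ + n₂E°₂.
E°₃ = (1×+0.81 + 2×-0.46) / 3 = (-0.110) / 3 = -0.037 V.

-0.037 V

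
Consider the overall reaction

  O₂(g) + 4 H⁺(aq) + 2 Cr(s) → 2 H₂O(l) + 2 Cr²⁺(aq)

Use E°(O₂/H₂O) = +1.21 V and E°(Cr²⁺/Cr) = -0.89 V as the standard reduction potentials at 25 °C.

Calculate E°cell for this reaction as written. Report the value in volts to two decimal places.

+2.10 V

The O₂/H₂O couple has the higher reduction potential, so it is the cathode; Cr²⁺/Cr is oxidised at the anode.
E°cell = E°(cathode) − E°(anode) = (+1.21) − (-0.89) = +2.10 V.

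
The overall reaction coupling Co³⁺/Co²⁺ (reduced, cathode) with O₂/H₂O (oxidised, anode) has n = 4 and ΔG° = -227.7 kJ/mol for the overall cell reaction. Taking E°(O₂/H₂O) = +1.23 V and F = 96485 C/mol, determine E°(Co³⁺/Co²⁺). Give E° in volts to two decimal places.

E°cell = −ΔG°/(nF) = −(-227.7×10³)/((4)(96485)) = +0.590 V.
Since Co³⁺/Co²⁺ is the cathode and O₂/H₂O the anode, E°cell = E°(Co³⁺/Co²⁺) − E°(O₂/H₂O).
So E°(Co³⁺/Co²⁺) = E°cell + E°(O₂/H₂O) = +0.590 + (+1.23) = +1.82 V.

+1.82 V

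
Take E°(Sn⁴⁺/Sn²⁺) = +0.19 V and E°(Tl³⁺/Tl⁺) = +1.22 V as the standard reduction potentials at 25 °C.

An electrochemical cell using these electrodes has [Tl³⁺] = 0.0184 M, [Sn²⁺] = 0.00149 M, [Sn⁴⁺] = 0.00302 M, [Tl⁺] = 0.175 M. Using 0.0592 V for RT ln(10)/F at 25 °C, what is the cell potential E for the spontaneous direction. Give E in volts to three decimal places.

Tl³⁺/Tl⁺ is the cathode (higher E°), Sn⁴⁺/Sn²⁺ the anode: E°cell = +1.22 − (+0.19) = +1.03 V, n = 2.
Overall: Tl³⁺(aq) + Sn²⁺(aq) → Tl⁺(aq) + Sn⁴⁺(aq)
Q = [Tl⁺]·[Sn⁴⁺] / ([Tl³⁺]·[Sn²⁺]); log Q = 1.285.
E = E° − (0.0592/n) log Q = +1.03 − (0.0592/2)(1.285) = +0.992 V.

+0.992 V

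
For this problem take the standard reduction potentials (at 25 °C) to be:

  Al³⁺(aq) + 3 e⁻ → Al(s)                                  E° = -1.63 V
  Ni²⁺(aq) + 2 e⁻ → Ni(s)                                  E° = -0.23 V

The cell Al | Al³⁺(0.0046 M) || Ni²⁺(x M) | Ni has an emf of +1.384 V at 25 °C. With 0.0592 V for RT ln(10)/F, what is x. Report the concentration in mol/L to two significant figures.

Ni²⁺/Ni is the cathode, Al³⁺/Al the anode: E°cell = +1.40 V, n = 6.
Overall reaction: 3 Ni²⁺(aq) + 2 Al(s) → 3 Ni(s) + 2 Al³⁺(aq); Q = [Al³⁺]^2/[Ni²⁺]^3.
From E = E° − (0.0592/n) log Q: log Q = (E° − E)·n/0.0592 = (+1.40 − (+1.384))·6/0.0592 = 1.6216.
So 3·log[Ni²⁺] = 2·log(0.0046) − log Q = -4.6745 − (1.6216) = -6.2961; log[Ni²⁺] = -6.2961 / 3 = -2.0987; [Ni²⁺] = 10^(-2.0987) ≈ 0.0080 M.

0.0080 M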